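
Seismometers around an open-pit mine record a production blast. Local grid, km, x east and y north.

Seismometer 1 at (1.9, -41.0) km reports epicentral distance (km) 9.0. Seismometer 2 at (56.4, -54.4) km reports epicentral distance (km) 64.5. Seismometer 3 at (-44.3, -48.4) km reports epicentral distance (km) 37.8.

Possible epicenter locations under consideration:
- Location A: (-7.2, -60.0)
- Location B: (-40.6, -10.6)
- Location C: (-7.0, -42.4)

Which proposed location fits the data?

For each candidate, compare |candidate − station| to the reported distance:
Location A: residuals Seismometer 1 12.1, Seismometer 2 0.7, Seismometer 3 1.1 → max 12.1 km
Location B: residuals Seismometer 1 43.3, Seismometer 2 41.9, Seismometer 3 0.2 → max 43.3 km
Location C: residuals Seismometer 1 0.0, Seismometer 2 0.0, Seismometer 3 0.0 → max 0.0 km
Only Location C has all residuals ≈ 0.

Location C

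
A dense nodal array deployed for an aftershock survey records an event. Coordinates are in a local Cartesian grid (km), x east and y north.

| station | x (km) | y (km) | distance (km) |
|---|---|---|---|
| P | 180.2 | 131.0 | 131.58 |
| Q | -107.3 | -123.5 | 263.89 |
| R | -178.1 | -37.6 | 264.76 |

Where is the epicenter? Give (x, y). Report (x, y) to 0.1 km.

x ≈ 58.0 km, y ≈ 82.2 km

Circle about each station: (x − 180.2)² + (y − 131.0)² = 131.58²; (x + 107.3)² + (y + 123.5)² = 263.89²; (x + 178.1)² + (y + 37.6)² = 264.76².
Subtracting the P equation from the Q and R equations removes the quadratic terms:
-575.0 x − 509.0 y = -75192.14
-716.6 x − 337.2 y = -69284.23
Solving the 2×2 system: x ≈ 58.0, y ≈ 82.2 km.
Check against P (with the unrounded x, y): √((x − 180.2)²+(y − 131.0)²) = 131.58 ≈ 131.58 km. ✓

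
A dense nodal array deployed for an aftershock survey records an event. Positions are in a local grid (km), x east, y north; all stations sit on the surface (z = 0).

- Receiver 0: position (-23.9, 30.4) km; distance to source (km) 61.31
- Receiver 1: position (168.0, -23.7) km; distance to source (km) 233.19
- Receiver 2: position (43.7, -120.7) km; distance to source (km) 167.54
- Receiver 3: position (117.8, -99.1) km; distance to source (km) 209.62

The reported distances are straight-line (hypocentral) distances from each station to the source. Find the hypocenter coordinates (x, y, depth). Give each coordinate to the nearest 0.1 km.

Each station gives a sphere (x−x_i)² + (y−y_i)² + z² = d_i² (stations at z=0).
Subtracting the Receiver 0 sphere from Receiver 1 and Receiver 2: z² cancels, leaving linear equations in x and y:
383.8 x − 108.2 y = -23328.34
135.2 x − 302.2 y = -9327.93
Solving: x ≈ -59.597, y ≈ 4.204 km (keep extra digits for the depth step; rounded: -59.6, 4.2).
Then from the Receiver 0 sphere: z² = 61.31² − (x + 23.9)² − (y − 30.4)² with x = -59.597, y = 4.204, so z ≈ 42.408 ≈ 42.4 km.

(-59.6, 4.2, 42.4)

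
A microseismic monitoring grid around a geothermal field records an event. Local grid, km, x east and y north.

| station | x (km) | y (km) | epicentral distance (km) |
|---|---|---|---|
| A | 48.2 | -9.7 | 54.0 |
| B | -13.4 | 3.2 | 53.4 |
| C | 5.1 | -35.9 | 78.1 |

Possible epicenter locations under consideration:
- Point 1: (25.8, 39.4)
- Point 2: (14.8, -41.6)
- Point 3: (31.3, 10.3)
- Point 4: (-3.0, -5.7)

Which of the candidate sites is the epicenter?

Point 1

For each candidate, compare |candidate − station| to the reported distance:
Point 1: residuals A 0.0, B 0.0, C 0.0 → max 0.0 km
Point 2: residuals A 7.8, B 0.5, C 66.8 → max 66.8 km
Point 3: residuals A 27.8, B 8.1, C 25.0 → max 27.8 km
Point 4: residuals A 2.6, B 39.7, C 46.8 → max 46.8 km
Only Point 1 has all residuals ≈ 0.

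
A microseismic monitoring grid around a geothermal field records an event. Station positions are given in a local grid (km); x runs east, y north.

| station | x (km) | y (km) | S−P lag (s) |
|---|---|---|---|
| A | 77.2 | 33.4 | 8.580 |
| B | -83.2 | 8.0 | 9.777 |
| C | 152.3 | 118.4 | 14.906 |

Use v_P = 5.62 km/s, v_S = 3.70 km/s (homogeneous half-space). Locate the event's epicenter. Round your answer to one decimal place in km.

Distance from S−P lag: d = Δt · v_P v_S / (v_P − v_S) = Δt · (5.62·3.70)/(5.62−3.70) ≈ 10.8302·Δt.
So d_A = 92.92, d_B = 105.89, d_C = 161.44 km.
Circle about each station: (x − 77.2)² + (y − 33.4)² = 92.92²; (x + 83.2)² + (y − 8.0)² = 105.89²; (x − 152.3)² + (y − 118.4)² = 161.44².
Subtracting the A equation from the B and C equations removes the quadratic terms:
-320.8 x − 50.8 y = -2667.73
150.2 x + 170.0 y = 12709.70
Solving the 2×2 system: x ≈ -4.1, y ≈ 78.4 km.

(-4.1, 78.4)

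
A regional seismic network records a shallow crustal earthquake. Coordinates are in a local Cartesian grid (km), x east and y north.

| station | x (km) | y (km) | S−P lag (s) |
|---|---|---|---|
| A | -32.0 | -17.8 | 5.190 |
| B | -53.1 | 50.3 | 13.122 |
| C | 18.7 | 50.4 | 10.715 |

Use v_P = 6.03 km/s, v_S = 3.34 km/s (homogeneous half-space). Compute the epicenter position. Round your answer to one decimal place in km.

5.3 km east, -28.7 km north

Distance from S−P lag: d = Δt · v_P v_S / (v_P − v_S) = Δt · (6.03·3.34)/(6.03−3.34) ≈ 7.4871·Δt.
So d_A = 38.86, d_B = 98.25, d_C = 80.22 km.
Circle about each station: (x + 32.0)² + (y + 17.8)² = 38.86²; (x + 53.1)² + (y − 50.3)² = 98.25²; (x − 18.7)² + (y − 50.4)² = 80.22².
Subtracting pairs of circle equations eliminates x²+y² and gives linear equations (the radical axes):
-42.2 x + 136.2 y = -4134.10
101.4 x + 136.4 y = -3376.14
Solving the 2×2 system: x ≈ 5.3, y ≈ -28.7 km.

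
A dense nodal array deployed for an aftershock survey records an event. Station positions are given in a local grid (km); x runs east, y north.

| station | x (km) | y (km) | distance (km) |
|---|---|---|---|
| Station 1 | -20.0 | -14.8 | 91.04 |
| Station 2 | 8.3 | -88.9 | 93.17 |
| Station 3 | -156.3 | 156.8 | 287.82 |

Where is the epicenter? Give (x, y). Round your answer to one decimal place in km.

x ≈ 70.9 km, y ≈ -19.9 km

Circle about each station: (x + 20.0)² + (y + 14.8)² = 91.04²; (x − 8.3)² + (y + 88.9)² = 93.17²; (x + 156.3)² + (y − 156.8)² = 287.82².
Subtracting pairs of circle equations eliminates x²+y² and gives linear equations (the radical axes):
56.6 x − 148.2 y = 6960.69
-272.6 x + 343.2 y = -26155.18
Solving the 2×2 system: x ≈ 70.9, y ≈ -19.9 km.
Check against Station 1 (with the unrounded x, y): √((x + 20.0)²+(y + 14.8)²) = 91.05 ≈ 91.04 km. ✓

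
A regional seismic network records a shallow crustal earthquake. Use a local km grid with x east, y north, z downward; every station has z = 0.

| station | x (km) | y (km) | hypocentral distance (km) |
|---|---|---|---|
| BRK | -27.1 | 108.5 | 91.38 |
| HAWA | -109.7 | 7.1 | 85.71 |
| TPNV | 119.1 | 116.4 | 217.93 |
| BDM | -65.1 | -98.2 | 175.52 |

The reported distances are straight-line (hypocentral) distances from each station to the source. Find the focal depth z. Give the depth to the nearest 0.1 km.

depth ≈ 56.6 km

Each station gives a sphere (x−x_i)² + (y−y_i)² + z² = d_i² (stations at z=0).
Subtracting the BRK sphere from HAWA and TPNV: z² cancels, leaving linear equations in x and y:
-165.2 x − 202.8 y = 581.94
292.4 x + 15.8 y = -23916.07
Solving: x ≈ -85.396, y ≈ 66.694 km (keep extra digits for the depth step; rounded: -85.4, 66.7).
Then from the BRK sphere: z² = 91.38² − (x + 27.1)² − (y − 108.5)² with x = -85.396, y = 66.694, so z ≈ 56.605 ≈ 56.6 km.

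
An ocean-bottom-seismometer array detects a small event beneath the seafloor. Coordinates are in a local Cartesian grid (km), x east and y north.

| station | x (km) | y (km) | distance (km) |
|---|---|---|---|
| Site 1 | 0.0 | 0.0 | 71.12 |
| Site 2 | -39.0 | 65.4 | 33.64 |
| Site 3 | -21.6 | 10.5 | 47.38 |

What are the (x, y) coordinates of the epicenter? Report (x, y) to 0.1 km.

Circle about each station: x² + y² = 71.12²; (x + 39.0)² + (y − 65.4)² = 33.64²; (x + 21.6)² + (y − 10.5)² = 47.38².
Subtracting the Site 1 equation from the Site 2 and Site 3 equations removes the quadratic terms:
-78.0 x + 130.8 y = 9724.56
-43.2 x + 21.0 y = 3390.00
Solving the 2×2 system: x ≈ -59.6, y ≈ 38.8 km.
Check against Site 1 (with the unrounded x, y): √(x²+y²) = 71.13 ≈ 71.12 km. ✓

-59.6 km east, 38.8 km north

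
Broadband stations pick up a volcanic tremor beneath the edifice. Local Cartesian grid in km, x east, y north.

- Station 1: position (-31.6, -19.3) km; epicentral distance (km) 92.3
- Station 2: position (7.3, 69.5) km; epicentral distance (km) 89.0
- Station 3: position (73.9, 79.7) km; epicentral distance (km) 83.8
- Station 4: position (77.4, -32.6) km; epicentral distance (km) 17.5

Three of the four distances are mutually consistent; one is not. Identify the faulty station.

Station 4

Solve using three stations at a time. Using Station 1, Station 2, Station 3 (subtract circle equations pairwise → linear system) gives (x, y) ≈ (59.2, -2.8).
Distances from that point to each station vs reported:
  Station 1: calculated 92.3 vs reported 92.3 → residual 0.0 km
  Station 2: calculated 89.0 vs reported 89.0 → residual 0.0 km
  Station 3: calculated 83.8 vs reported 83.8 → residual 0.0 km
  Station 4: calculated 34.9 vs reported 17.5 → residual 17.4 km
Station 1, Station 2, Station 3 are mutually consistent (residuals ≈ 0); Station 4 is off by 17.4 km.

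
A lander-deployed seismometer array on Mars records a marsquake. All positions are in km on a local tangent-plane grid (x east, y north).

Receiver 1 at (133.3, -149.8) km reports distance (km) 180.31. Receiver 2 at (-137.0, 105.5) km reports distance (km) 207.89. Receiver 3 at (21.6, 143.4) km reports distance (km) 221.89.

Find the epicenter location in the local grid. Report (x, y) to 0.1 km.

Circle about each station: (x − 133.3)² + (y + 149.8)² = 180.31²; (x + 137.0)² + (y − 105.5)² = 207.89²; (x − 21.6)² + (y − 143.4)² = 221.89².
Subtracting pairs of circle equations eliminates x²+y² and gives linear equations (the radical axes):
-540.6 x + 510.6 y = -21016.24
-223.4 x + 586.4 y = -35902.29
Solving the 2×2 system: x ≈ -29.6, y ≈ -72.5 km.
Check against Receiver 1 (with the unrounded x, y): √((x − 133.3)²+(y + 149.8)²) = 180.31 ≈ 180.31 km. ✓

(-29.6, -72.5)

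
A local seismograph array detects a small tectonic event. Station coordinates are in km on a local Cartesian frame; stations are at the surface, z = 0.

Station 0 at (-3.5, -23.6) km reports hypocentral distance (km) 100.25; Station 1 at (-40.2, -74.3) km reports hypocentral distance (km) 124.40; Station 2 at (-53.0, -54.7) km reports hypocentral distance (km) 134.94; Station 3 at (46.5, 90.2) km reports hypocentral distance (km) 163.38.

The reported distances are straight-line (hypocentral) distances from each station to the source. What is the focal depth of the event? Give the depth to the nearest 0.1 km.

61.1 km

Each station gives a sphere (x−x_i)² + (y−y_i)² + z² = d_i² (stations at z=0).
Subtracting the Station 0 sphere from Station 1 and Station 2: z² cancels, leaving linear equations in x and y:
-73.4 x − 101.4 y = 1142.02
-99.0 x − 62.2 y = -2926.86
Solving: x ≈ 67.204, y ≈ -59.909 km (keep extra digits for the depth step; rounded: 67.2, -59.9).
Then from the Station 0 sphere: z² = 100.25² − (x + 3.5)² − (y + 23.6)² with x = 67.204, y = -59.909, so z ≈ 61.096 ≈ 61.1 km.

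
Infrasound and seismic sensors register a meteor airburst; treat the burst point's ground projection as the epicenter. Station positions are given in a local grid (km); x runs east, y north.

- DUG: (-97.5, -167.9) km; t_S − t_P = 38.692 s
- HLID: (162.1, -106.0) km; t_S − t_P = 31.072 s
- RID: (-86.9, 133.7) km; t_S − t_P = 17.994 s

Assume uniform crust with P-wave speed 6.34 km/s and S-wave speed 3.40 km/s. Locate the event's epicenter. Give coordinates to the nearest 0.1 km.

Distance from S−P lag: d = Δt · v_P v_S / (v_P − v_S) = Δt · (6.34·3.40)/(6.34−3.40) ≈ 7.3320·Δt.
So d_DUG = 283.69, d_HLID = 227.82, d_RID = 131.93 km.
Circle about each station: (x + 97.5)² + (y + 167.9)² = 283.69²; (x − 162.1)² + (y + 106.0)² = 227.82²; (x + 86.9)² + (y − 133.7)² = 131.93².
Subtracting the DUG equation from the HLID and RID equations removes the quadratic terms:
519.2 x + 123.8 y = 28393.81
21.2 x + 603.2 y = 50805.13
Solving the 2×2 system: x ≈ 34.9, y ≈ 83.0 km.
Check against DUG (with the unrounded x, y): √((x + 97.5)²+(y + 167.9)²) = 283.69 ≈ 283.69 km. ✓

(34.9, 83.0)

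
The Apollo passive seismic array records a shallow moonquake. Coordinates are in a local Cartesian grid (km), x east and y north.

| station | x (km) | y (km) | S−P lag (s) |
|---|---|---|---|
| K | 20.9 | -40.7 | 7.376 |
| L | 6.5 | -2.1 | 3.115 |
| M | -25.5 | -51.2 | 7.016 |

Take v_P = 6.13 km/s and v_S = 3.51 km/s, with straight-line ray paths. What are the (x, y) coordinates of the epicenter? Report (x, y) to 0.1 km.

Distance from S−P lag: d = Δt · v_P v_S / (v_P − v_S) = Δt · (6.13·3.51)/(6.13−3.51) ≈ 8.2123·Δt.
So d_K = 60.57, d_L = 25.58, d_M = 57.62 km.
Circle about each station: (x − 20.9)² + (y + 40.7)² = 60.57²; (x − 6.5)² + (y + 2.1)² = 25.58²; (x + 25.5)² + (y + 51.2)² = 57.62².
Subtracting the K equation from the L and M equations removes the quadratic terms:
-28.8 x + 77.2 y = 967.75
-92.8 x − 21.0 y = 1527.05
Solving the 2×2 system: x ≈ -17.8, y ≈ 5.9 km.

-17.8 km east, 5.9 km north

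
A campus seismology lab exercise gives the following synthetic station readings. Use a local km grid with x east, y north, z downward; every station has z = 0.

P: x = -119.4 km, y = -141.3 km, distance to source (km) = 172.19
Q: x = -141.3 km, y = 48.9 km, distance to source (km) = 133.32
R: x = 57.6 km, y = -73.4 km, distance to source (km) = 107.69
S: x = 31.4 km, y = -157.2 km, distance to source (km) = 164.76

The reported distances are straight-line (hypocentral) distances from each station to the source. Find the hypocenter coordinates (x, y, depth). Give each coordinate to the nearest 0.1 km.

Each station gives a sphere (x−x_i)² + (y−y_i)² + z² = d_i² (stations at z=0).
Subtracting the P sphere from Q and R: z² cancels, leaving linear equations in x and y:
-43.8 x + 380.4 y = 10.02
354.0 x + 135.8 y = -7464.47
Solving: x ≈ -20.204, y ≈ -2.300 km (keep extra digits for the depth step; rounded: -20.2, -2.3).
Then from the P sphere: z² = 172.19² − (x + 119.4)² − (y + 141.3)² with x = -20.204, y = -2.300, so z ≈ 22.103 ≈ 22.1 km.

x ≈ -20.2 km, y ≈ -2.3 km, depth ≈ 22.1 km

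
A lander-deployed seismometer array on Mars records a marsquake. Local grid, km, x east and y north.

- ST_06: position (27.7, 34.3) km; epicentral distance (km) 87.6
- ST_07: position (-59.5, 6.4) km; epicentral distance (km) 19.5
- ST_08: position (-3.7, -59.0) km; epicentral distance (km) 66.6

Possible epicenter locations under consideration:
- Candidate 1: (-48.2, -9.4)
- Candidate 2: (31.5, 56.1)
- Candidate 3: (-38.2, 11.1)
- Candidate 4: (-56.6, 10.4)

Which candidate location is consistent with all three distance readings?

Candidate 1

For each candidate, compare |candidate − station| to the reported distance:
Candidate 1: residuals ST_06 0.0, ST_07 0.1, ST_08 0.0 → max 0.1 km
Candidate 2: residuals ST_06 65.5, ST_07 84.2, ST_08 53.8 → max 84.2 km
Candidate 3: residuals ST_06 17.7, ST_07 2.3, ST_08 11.5 → max 17.7 km
Candidate 4: residuals ST_06 0.0, ST_07 14.6, ST_08 20.7 → max 20.7 km
Only Candidate 1 has all residuals ≈ 0.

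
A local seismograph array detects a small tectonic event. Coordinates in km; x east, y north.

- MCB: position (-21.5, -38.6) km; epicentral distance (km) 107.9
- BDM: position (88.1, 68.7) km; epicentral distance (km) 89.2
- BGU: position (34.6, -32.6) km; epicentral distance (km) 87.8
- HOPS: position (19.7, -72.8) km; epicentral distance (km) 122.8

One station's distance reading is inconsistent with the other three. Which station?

MCB

Solve using three stations at a time. Using BDM, BGU, HOPS (subtract circle equations pairwise → linear system) gives (x, y) ≈ (1.2, 48.6).
Distances from that point to each station vs reported:
  MCB: calculated 90.1 vs reported 107.9 → residual 17.8 km
  BDM: calculated 89.2 vs reported 89.2 → residual 0.0 km
  BGU: calculated 87.8 vs reported 87.8 → residual 0.0 km
  HOPS: calculated 122.8 vs reported 122.8 → residual 0.0 km
BDM, BGU, HOPS are mutually consistent (residuals ≈ 0); MCB is off by 17.8 km.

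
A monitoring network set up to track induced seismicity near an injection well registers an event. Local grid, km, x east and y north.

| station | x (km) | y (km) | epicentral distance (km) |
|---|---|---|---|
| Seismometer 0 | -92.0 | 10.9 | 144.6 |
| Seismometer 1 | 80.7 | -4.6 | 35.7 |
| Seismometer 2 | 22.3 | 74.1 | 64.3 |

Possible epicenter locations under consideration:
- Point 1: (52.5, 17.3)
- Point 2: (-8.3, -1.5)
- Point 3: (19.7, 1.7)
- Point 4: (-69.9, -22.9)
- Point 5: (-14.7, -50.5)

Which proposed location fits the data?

For each candidate, compare |candidate − station| to the reported distance:
Point 1: residuals Seismometer 0 0.0, Seismometer 1 0.0, Seismometer 2 0.0 → max 0.0 km
Point 2: residuals Seismometer 0 60.0, Seismometer 1 53.4, Seismometer 2 17.3 → max 60.0 km
Point 3: residuals Seismometer 0 32.5, Seismometer 1 25.6, Seismometer 2 8.1 → max 32.5 km
Point 4: residuals Seismometer 0 104.2, Seismometer 1 116.0, Seismometer 2 69.5 → max 116.0 km
Point 5: residuals Seismometer 0 45.9, Seismometer 1 70.2, Seismometer 2 65.7 → max 70.2 km
Only Point 1 has all residuals ≈ 0.

Point 1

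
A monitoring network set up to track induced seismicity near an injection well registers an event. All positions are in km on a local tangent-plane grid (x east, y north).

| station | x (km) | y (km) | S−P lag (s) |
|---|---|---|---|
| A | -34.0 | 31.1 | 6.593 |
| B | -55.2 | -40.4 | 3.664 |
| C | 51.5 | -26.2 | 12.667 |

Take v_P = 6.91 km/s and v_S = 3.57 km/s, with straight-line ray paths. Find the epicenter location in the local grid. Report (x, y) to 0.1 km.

Distance from S−P lag: d = Δt · v_P v_S / (v_P − v_S) = Δt · (6.91·3.57)/(6.91−3.57) ≈ 7.3858·Δt.
So d_A = 48.69, d_B = 27.06, d_C = 93.56 km.
Circle about each station: (x + 34.0)² + (y − 31.1)² = 48.69²; (x + 55.2)² + (y + 40.4)² = 27.06²; (x − 51.5)² + (y + 26.2)² = 93.56².
Subtracting pairs of circle equations eliminates x²+y² and gives linear equations (the radical axes):
-42.4 x − 143.0 y = 4194.46
171.0 x − 114.6 y = -5167.28
Solving the 2×2 system: x ≈ -41.6, y ≈ -17.0 km.

x ≈ -41.6 km, y ≈ -17.0 km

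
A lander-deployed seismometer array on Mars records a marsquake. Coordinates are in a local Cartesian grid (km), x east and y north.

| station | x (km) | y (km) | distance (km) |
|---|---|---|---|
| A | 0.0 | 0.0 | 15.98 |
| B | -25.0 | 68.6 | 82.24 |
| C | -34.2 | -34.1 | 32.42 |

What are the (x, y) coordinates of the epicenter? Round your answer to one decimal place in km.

x ≈ -10.2 km, y ≈ -12.3 km

Circle about each station: x² + y² = 15.98²; (x + 25.0)² + (y − 68.6)² = 82.24²; (x + 34.2)² + (y + 34.1)² = 32.42².
Subtracting the A equation from the B and C equations removes the quadratic terms:
-50.0 x + 137.2 y = -1177.10
-68.4 x − 68.2 y = 1536.75
Solving the 2×2 system: x ≈ -10.2, y ≈ -12.3 km.
Check against A (with the unrounded x, y): √(x²+y²) = 15.98 ≈ 15.98 km. ✓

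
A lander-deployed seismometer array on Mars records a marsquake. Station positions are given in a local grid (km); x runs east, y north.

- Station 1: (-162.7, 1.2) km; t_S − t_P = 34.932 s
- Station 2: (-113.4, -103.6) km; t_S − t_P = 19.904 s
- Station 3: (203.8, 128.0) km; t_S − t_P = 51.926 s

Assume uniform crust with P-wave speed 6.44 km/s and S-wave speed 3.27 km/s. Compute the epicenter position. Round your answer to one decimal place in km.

Distance from S−P lag: d = Δt · v_P v_S / (v_P − v_S) = Δt · (6.44·3.27)/(6.44−3.27) ≈ 6.6432·Δt.
So d_Station 1 = 232.06, d_Station 2 = 132.23, d_Station 3 = 344.95 km.
Circle about each station: (x + 162.7)² + (y − 1.2)² = 232.06²; (x + 113.4)² + (y + 103.6)² = 132.23²; (x − 203.8)² + (y − 128.0)² = 344.95².
Subtracting pairs of circle equations eliminates x²+y² and gives linear equations (the radical axes):
98.6 x − 209.6 y = 33486.86
733.0 x + 253.6 y = -33692.95
Solving the 2×2 system: x ≈ 8.0, y ≈ -156.0 km.

(8.0, -156.0)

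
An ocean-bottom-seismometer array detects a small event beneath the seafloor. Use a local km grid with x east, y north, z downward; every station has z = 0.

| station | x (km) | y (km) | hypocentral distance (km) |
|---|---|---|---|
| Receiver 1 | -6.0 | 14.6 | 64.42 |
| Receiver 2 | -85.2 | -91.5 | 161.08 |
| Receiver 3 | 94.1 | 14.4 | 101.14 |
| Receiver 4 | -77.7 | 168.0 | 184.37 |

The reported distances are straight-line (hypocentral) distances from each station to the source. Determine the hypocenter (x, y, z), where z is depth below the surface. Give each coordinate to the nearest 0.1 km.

x ≈ 13.7 km, y ≈ 20.0 km, depth ≈ 61.1 km

Each station gives a sphere (x−x_i)² + (y−y_i)² + z² = d_i² (stations at z=0).
Subtracting the Receiver 1 sphere from Receiver 2 and Receiver 3: z² cancels, leaving linear equations in x and y:
-158.4 x − 212.2 y = -6414.70
200.2 x − 0.4 y = 2733.65
Solving: x ≈ 13.695, y ≈ 20.007 km (keep extra digits for the depth step; rounded: 13.7, 20.0).
Then from the Receiver 1 sphere: z² = 64.42² − (x + 6.0)² − (y − 14.6)² with x = 13.695, y = 20.007, so z ≈ 61.097 ≈ 61.1 km.
Check against Receiver 4 (with the unrounded solution): distance 184.36 ≈ 184.37 km. ✓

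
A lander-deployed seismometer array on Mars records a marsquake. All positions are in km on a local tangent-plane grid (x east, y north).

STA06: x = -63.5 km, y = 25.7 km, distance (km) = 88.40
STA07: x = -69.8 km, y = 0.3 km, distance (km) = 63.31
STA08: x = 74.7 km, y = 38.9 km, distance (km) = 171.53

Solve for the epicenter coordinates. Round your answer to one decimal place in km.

-63.5 km east, -62.7 km north

Circle about each station: (x + 63.5)² + (y − 25.7)² = 88.40²; (x + 69.8)² + (y − 0.3)² = 63.31²; (x − 74.7)² + (y − 38.9)² = 171.53².
Subtracting pairs of circle equations eliminates x²+y² and gives linear equations (the radical axes):
-12.6 x − 50.8 y = 3985.79
276.4 x + 26.4 y = -19207.42
Solving the 2×2 system: x ≈ -63.5, y ≈ -62.7 km.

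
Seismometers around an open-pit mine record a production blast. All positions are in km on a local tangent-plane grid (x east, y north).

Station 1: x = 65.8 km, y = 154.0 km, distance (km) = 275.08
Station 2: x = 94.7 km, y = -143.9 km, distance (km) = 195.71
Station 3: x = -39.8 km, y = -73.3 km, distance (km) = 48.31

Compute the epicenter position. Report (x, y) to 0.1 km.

Circle about each station: (x − 65.8)² + (y − 154.0)² = 275.08²; (x − 94.7)² + (y + 143.9)² = 195.71²; (x + 39.8)² + (y + 73.3)² = 48.31².
Subtracting pairs of circle equations eliminates x²+y² and gives linear equations (the radical axes):
57.8 x − 595.8 y = 38996.26
-211.2 x − 454.6 y = 52246.44
Solving the 2×2 system: x ≈ -88.1, y ≈ -74.0 km.

(-88.1, -74.0)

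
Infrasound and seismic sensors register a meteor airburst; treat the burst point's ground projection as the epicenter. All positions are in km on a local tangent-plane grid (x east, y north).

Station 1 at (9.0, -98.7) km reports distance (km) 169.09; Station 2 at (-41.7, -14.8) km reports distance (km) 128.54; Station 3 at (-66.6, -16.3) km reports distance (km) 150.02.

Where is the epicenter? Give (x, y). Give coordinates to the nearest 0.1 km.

Circle about each station: (x − 9.0)² + (y + 98.7)² = 169.09²; (x + 41.7)² + (y + 14.8)² = 128.54²; (x + 66.6)² + (y + 16.3)² = 150.02².
Subtracting the Station 1 equation from the Station 2 and Station 3 equations removes the quadratic terms:
-101.4 x + 167.8 y = 4204.14
-151.2 x + 164.8 y = 963.99
Solving the 2×2 system: x ≈ 61.3, y ≈ 62.1 km.
Check against Station 1 (with the unrounded x, y): √((x − 9.0)²+(y + 98.7)²) = 169.11 ≈ 169.09 km. ✓

x ≈ 61.3 km, y ≈ 62.1 km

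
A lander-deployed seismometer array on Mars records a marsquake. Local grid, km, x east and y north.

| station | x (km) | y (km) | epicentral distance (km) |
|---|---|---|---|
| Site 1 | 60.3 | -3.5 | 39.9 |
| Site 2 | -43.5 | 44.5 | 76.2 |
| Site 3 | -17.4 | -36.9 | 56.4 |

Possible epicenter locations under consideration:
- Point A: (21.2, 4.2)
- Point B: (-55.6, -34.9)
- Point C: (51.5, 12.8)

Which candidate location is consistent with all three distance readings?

For each candidate, compare |candidate − station| to the reported distance:
Point A: residuals Site 1 0.0, Site 2 0.0, Site 3 0.0 → max 0.0 km
Point B: residuals Site 1 80.2, Site 2 4.1, Site 3 18.1 → max 80.2 km
Point C: residuals Site 1 21.4, Site 2 23.9, Site 3 28.6 → max 28.6 km
Only Point A has all residuals ≈ 0.

Point A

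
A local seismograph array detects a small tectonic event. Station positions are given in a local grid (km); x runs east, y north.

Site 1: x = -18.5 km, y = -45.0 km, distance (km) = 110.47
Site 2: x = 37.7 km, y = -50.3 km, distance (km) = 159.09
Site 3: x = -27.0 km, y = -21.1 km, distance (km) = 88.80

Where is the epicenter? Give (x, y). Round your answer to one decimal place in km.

Circle about each station: (x + 18.5)² + (y + 45.0)² = 110.47²; (x − 37.7)² + (y + 50.3)² = 159.09²; (x + 27.0)² + (y + 21.1)² = 88.80².
Subtracting the Site 1 equation from the Site 2 and Site 3 equations removes the quadratic terms:
112.4 x − 10.6 y = -11521.88
-17.0 x + 47.8 y = 3125.14
Solving the 2×2 system: x ≈ -99.7, y ≈ 29.9 km.

x ≈ -99.7 km, y ≈ 29.9 km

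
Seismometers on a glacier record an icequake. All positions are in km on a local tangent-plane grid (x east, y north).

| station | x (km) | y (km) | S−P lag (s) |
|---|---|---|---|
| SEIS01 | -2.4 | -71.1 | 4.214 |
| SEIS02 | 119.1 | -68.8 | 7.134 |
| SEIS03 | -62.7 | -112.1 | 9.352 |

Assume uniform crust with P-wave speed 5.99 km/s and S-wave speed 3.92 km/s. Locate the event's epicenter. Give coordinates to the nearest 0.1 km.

Distance from S−P lag: d = Δt · v_P v_S / (v_P − v_S) = Δt · (5.99·3.92)/(5.99−3.92) ≈ 11.3434·Δt.
So d_SEIS01 = 47.80, d_SEIS02 = 80.92, d_SEIS03 = 106.08 km.
Circle about each station: (x + 2.4)² + (y + 71.1)² = 47.80²; (x − 119.1)² + (y + 68.8)² = 80.92²; (x + 62.7)² + (y + 112.1)² = 106.08².
Subtracting the SEIS01 equation from the SEIS02 and SEIS03 equations removes the quadratic terms:
243.0 x + 4.6 y = 9594.07
-120.6 x − 82.0 y = 2468.60
Solving the 2×2 system: x ≈ 41.2, y ≈ -90.7 km.

(41.2, -90.7)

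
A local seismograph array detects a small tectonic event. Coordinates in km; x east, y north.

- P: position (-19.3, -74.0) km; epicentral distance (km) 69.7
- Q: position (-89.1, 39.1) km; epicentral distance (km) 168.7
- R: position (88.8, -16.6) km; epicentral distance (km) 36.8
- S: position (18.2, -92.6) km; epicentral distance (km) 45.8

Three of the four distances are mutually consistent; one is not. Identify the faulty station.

Solve using three stations at a time. Using P, Q, S (subtract circle equations pairwise → linear system) gives (x, y) ≈ (48.6, -58.3).
Distances from that point to each station vs reported:
  P: calculated 69.7 vs reported 69.7 → residual 0.0 km
  Q: calculated 168.7 vs reported 168.7 → residual 0.0 km
  R: calculated 57.9 vs reported 36.8 → residual 21.1 km
  S: calculated 45.9 vs reported 45.8 → residual 0.1 km
P, Q, S are mutually consistent (residuals ≈ 0); R is off by 21.1 km.

R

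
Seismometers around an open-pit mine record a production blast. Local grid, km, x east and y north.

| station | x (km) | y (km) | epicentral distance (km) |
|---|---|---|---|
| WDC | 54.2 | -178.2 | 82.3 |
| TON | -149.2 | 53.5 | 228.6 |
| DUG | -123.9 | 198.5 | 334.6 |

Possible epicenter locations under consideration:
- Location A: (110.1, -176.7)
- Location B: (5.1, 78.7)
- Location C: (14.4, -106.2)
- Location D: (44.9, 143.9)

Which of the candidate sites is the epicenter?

Location C

For each candidate, compare |candidate − station| to the reported distance:
Location A: residuals WDC 26.4, TON 118.1, DUG 107.6 → max 118.1 km
Location B: residuals WDC 179.3, TON 72.3, DUG 158.6 → max 179.3 km
Location C: residuals WDC 0.0, TON 0.0, DUG 0.0 → max 0.0 km
Location D: residuals WDC 239.9, TON 14.5, DUG 157.2 → max 239.9 km
Only Location C has all residuals ≈ 0.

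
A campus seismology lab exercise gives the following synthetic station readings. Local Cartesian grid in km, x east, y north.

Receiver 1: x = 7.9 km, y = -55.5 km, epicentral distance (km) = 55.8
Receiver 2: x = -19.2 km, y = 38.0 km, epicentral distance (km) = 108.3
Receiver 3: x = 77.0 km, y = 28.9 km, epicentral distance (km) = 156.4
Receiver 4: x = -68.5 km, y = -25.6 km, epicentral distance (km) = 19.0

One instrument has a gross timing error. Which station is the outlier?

Solve using three stations at a time. Using Receiver 1, Receiver 2, Receiver 3 (subtract circle equations pairwise → linear system) gives (x, y) ≈ (-46.8, -66.7).
Distances from that point to each station vs reported:
  Receiver 1: calculated 55.8 vs reported 55.8 → residual 0.0 km
  Receiver 2: calculated 108.3 vs reported 108.3 → residual 0.0 km
  Receiver 3: calculated 156.4 vs reported 156.4 → residual 0.0 km
  Receiver 4: calculated 46.5 vs reported 19.0 → residual 27.5 km
Receiver 1, Receiver 2, Receiver 3 are mutually consistent (residuals ≈ 0); Receiver 4 is off by 27.5 km.

Receiver 4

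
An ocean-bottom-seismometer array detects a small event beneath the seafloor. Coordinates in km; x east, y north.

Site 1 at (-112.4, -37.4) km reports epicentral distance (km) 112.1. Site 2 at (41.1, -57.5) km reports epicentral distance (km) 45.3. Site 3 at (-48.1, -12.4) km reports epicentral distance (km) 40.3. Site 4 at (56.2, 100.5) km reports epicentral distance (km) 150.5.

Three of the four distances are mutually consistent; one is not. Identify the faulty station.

Solve using three stations at a time. Using Site 1, Site 2, Site 4 (subtract circle equations pairwise → linear system) gives (x, y) ≈ (-0.3, -39.0).
Distances from that point to each station vs reported:
  Site 1: calculated 112.1 vs reported 112.1 → residual 0.0 km
  Site 2: calculated 45.3 vs reported 45.3 → residual 0.0 km
  Site 3: calculated 54.7 vs reported 40.3 → residual 14.4 km
  Site 4: calculated 150.5 vs reported 150.5 → residual 0.0 km
Site 1, Site 2, Site 4 are mutually consistent (residuals ≈ 0); Site 3 is off by 14.4 km.

Site 3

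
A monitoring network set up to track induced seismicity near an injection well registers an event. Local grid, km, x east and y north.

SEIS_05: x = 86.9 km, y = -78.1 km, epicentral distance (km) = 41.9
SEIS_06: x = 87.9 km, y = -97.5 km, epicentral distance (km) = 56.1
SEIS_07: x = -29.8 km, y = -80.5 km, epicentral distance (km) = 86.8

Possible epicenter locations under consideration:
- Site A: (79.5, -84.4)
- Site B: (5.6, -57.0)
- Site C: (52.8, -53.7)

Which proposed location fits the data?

For each candidate, compare |candidate − station| to the reported distance:
Site A: residuals SEIS_05 32.2, SEIS_06 40.5, SEIS_07 22.6 → max 40.5 km
Site B: residuals SEIS_05 42.1, SEIS_06 35.6, SEIS_07 44.3 → max 44.3 km
Site C: residuals SEIS_05 0.0, SEIS_06 0.0, SEIS_07 0.0 → max 0.0 km
Only Site C has all residuals ≈ 0.

Site C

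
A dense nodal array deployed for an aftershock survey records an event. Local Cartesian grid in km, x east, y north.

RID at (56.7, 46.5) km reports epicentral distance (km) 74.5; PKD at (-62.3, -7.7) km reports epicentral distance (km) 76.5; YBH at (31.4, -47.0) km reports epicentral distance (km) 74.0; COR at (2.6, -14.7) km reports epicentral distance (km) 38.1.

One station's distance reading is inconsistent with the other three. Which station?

Solve using three stations at a time. Using PKD, YBH, COR (subtract circle equations pairwise → linear system) gives (x, y) ≈ (7.8, 23.2).
Distances from that point to each station vs reported:
  RID: calculated 54.2 vs reported 74.5 → residual 20.3 km
  PKD: calculated 76.6 vs reported 76.5 → residual 0.1 km
  YBH: calculated 74.1 vs reported 74.0 → residual 0.1 km
  COR: calculated 38.3 vs reported 38.1 → residual 0.2 km
PKD, YBH, COR are mutually consistent (residuals ≈ 0); RID is off by 20.3 km.

RID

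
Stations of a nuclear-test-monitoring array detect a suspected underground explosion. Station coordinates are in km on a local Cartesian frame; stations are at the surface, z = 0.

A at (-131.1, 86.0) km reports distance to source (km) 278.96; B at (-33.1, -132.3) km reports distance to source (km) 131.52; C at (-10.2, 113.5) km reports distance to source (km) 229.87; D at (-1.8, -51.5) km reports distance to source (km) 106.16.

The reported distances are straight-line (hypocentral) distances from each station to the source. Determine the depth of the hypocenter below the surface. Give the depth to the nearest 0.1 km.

z ≈ 60.6 km

Each station gives a sphere (x−x_i)² + (y−y_i)² + z² = d_i² (stations at z=0).
Subtracting the A sphere from B and C: z² cancels, leaving linear equations in x and y:
196.0 x − 436.6 y = 54536.86
241.8 x + 55.0 y = 13381.54
Solving: x ≈ 75.994, y ≈ -90.797 km (keep extra digits for the depth step; rounded: 76.0, -90.8).
Then from the A sphere: z² = 278.96² − (x + 131.1)² − (y − 86.0)² with x = 75.994, y = -90.797, so z ≈ 60.610 ≈ 60.6 km.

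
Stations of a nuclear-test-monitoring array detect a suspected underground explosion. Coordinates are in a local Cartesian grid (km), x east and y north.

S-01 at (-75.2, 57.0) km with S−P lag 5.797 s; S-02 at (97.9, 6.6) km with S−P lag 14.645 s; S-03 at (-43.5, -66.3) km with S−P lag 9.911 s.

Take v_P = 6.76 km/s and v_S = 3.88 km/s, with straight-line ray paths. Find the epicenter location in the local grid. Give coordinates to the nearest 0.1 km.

Distance from S−P lag: d = Δt · v_P v_S / (v_P − v_S) = Δt · (6.76·3.88)/(6.76−3.88) ≈ 9.1072·Δt.
So d_S-01 = 52.79, d_S-02 = 133.38, d_S-03 = 90.26 km.
Circle about each station: (x + 75.2)² + (y − 57.0)² = 52.79²; (x − 97.9)² + (y − 6.6)² = 133.38²; (x + 43.5)² + (y + 66.3)² = 90.26².
Subtracting the S-01 equation from the S-02 and S-03 equations removes the quadratic terms:
346.2 x − 100.8 y = -14279.51
63.4 x − 246.6 y = -7976.18
Solving the 2×2 system: x ≈ -34.4, y ≈ 23.5 km.

(-34.4, 23.5)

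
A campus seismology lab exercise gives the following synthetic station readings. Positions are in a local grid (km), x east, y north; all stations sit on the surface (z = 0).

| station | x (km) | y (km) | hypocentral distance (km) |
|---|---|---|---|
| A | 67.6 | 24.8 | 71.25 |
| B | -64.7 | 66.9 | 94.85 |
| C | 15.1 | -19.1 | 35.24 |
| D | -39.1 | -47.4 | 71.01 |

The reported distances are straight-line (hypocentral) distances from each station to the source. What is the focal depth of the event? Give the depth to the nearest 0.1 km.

z ≈ 23.0 km

Each station gives a sphere (x−x_i)² + (y−y_i)² + z² = d_i² (stations at z=0).
Subtracting the A sphere from B and C: z² cancels, leaving linear equations in x and y:
-264.6 x + 84.2 y = -443.06
-105.0 x − 87.8 y = -757.28
Solving: x ≈ 3.201, y ≈ 4.797 km (keep extra digits for the depth step; rounded: 3.2, 4.8).
Then from the A sphere: z² = 71.25² − (x − 67.6)² − (y − 24.8)² with x = 3.201, y = 4.797, so z ≈ 23.005 ≈ 23.0 km.
Check against D (with the unrounded solution): distance 71.01 ≈ 71.01 km. ✓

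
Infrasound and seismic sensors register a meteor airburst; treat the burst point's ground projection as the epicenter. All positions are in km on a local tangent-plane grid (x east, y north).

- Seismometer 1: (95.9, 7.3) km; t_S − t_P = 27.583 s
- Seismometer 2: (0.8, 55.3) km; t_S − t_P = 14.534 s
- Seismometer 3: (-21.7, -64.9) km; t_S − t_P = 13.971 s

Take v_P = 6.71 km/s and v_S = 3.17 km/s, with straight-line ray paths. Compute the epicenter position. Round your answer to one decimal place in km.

-69.8 km east, 3.9 km north

Distance from S−P lag: d = Δt · v_P v_S / (v_P − v_S) = Δt · (6.71·3.17)/(6.71−3.17) ≈ 6.0087·Δt.
So d_Seismometer 1 = 165.74, d_Seismometer 2 = 87.33, d_Seismometer 3 = 83.95 km.
Circle about each station: (x − 95.9)² + (y − 7.3)² = 165.74²; (x − 0.8)² + (y − 55.3)² = 87.33²; (x + 21.7)² + (y + 64.9)² = 83.95².
Subtracting pairs of circle equations eliminates x²+y² and gives linear equations (the radical axes):
-190.2 x + 96.0 y = 13651.85
-235.2 x − 144.4 y = 15854.95
Solving the 2×2 system: x ≈ -69.8, y ≈ 3.9 km.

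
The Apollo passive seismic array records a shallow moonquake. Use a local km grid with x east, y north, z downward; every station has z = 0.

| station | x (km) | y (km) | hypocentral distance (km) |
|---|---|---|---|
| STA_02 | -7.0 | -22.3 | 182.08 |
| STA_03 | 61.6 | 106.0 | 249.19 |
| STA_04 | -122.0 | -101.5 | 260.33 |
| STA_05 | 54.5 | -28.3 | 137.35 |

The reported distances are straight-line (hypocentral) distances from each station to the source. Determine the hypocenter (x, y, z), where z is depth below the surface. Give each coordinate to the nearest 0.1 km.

Each station gives a sphere (x−x_i)² + (y−y_i)² + z² = d_i² (stations at z=0).
Subtracting the STA_02 sphere from STA_03 and STA_04: z² cancels, leaving linear equations in x and y:
137.2 x + 256.6 y = -14458.26
-230.0 x − 158.4 y = -9978.62
Solving: x ≈ 130.096, y ≈ -125.906 km (keep extra digits for the depth step; rounded: 130.1, -125.9).
Then from the STA_02 sphere: z² = 182.08² − (x + 7.0)² − (y + 22.3)² with x = 130.096, y = -125.906, so z ≈ 60.196 ≈ 60.2 km.

x ≈ 130.1 km, y ≈ -125.9 km, depth ≈ 60.2 km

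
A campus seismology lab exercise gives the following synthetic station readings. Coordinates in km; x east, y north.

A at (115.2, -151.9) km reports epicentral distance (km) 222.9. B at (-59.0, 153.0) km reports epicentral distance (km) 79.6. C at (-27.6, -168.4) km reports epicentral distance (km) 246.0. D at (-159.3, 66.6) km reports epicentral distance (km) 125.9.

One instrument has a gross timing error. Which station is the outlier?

A

Solve using three stations at a time. Using B, C, D (subtract circle equations pairwise → linear system) gives (x, y) ≈ (-33.9, 77.5).
Distances from that point to each station vs reported:
  A: calculated 273.6 vs reported 222.9 → residual 50.7 km
  B: calculated 79.6 vs reported 79.6 → residual 0.0 km
  C: calculated 246.0 vs reported 246.0 → residual 0.0 km
  D: calculated 125.9 vs reported 125.9 → residual 0.0 km
B, C, D are mutually consistent (residuals ≈ 0); A is off by 50.7 km.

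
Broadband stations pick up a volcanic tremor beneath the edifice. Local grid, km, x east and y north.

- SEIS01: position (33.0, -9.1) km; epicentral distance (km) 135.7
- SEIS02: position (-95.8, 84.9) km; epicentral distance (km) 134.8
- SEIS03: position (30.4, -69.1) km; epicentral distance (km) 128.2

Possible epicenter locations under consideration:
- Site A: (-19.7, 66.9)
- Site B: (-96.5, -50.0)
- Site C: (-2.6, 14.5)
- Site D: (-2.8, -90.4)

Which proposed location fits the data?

For each candidate, compare |candidate − station| to the reported distance:
Site A: residuals SEIS01 43.2, SEIS02 56.6, SEIS03 16.7 → max 56.6 km
Site B: residuals SEIS01 0.1, SEIS02 0.1, SEIS03 0.1 → max 0.1 km
Site C: residuals SEIS01 93.0, SEIS02 18.0, SEIS03 38.3 → max 93.0 km
Site D: residuals SEIS01 46.9, SEIS02 63.6, SEIS03 88.8 → max 88.8 km
Only Site B has all residuals ≈ 0.

Site B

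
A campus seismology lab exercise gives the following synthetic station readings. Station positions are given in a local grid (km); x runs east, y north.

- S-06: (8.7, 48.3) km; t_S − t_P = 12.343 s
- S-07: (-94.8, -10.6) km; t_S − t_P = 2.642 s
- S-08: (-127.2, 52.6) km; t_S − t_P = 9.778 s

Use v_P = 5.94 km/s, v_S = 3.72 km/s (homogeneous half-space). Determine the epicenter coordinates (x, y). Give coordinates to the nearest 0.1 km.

Distance from S−P lag: d = Δt · v_P v_S / (v_P − v_S) = Δt · (5.94·3.72)/(5.94−3.72) ≈ 9.9535·Δt.
So d_S-06 = 122.86, d_S-07 = 26.30, d_S-08 = 97.33 km.
Circle about each station: (x − 8.7)² + (y − 48.3)² = 122.86²; (x + 94.8)² + (y + 10.6)² = 26.30²; (x + 127.2)² + (y − 52.6)² = 97.33².
Subtracting the S-06 equation from the S-07 and S-08 equations removes the quadratic terms:
-207.0 x − 117.8 y = 21093.71
-271.8 x + 8.6 y = 22159.47
Solving the 2×2 system: x ≈ -82.6, y ≈ -33.9 km.
Check against S-06 (with the unrounded x, y): √((x − 8.7)²+(y − 48.3)²) = 122.86 ≈ 122.86 km. ✓

-82.6 km east, -33.9 km north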